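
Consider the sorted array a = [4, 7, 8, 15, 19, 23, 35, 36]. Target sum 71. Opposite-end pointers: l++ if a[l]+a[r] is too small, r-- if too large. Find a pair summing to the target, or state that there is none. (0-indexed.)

[0,7] 4+36=40 <71 → l++
[1,7] 7+36=43 <71 → l++
[2,7] 8+36=44 <71 → l++
[3,7] 15+36=51 <71 → l++
[4,7] 19+36=55 <71 → l++
[5,7] 23+36=59 <71 → l++
[6,7] 35+36=71 → found

(35, 36)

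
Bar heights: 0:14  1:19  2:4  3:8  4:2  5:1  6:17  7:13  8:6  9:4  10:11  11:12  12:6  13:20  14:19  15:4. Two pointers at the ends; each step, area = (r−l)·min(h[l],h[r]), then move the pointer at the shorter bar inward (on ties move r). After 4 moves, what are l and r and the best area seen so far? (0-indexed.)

[0,15] min(14,4)*15=60 best=60 * → r--
[0,14] min(14,19)*14=196 best=196 * → l++
[1,14] min(19,19)*13=247 best=247 * → r--
[1,13] min(19,20)*12=228 best=247 → l++

l=2, r=13, best area=247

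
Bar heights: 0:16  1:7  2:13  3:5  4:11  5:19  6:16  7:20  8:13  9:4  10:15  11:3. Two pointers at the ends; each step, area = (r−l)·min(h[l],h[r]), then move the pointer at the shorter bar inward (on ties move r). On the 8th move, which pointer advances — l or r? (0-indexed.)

[0,11] min(16,3)*11=33 best=33 * → r--
[0,10] min(16,15)*10=150 best=150 * → r--
[0,9] min(16,4)*9=36 best=150 → r--
[0,8] min(16,13)*8=104 best=150 → r--
[0,7] min(16,20)*7=112 best=150 → l++
[1,7] min(7,20)*6=42 best=150 → l++
[2,7] min(13,20)*5=65 best=150 → l++
[3,7] min(5,20)*4=20 best=150 → l++

l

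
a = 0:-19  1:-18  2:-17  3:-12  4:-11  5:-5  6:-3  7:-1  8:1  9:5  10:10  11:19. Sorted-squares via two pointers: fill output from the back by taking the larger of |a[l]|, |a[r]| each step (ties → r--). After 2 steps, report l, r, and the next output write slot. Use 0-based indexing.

l=1, r=10, next write slot=9

[0,11] |-19|<=|19| out[11]=361 → r--
[0,10] |-19|>|10| out[10]=361 → l++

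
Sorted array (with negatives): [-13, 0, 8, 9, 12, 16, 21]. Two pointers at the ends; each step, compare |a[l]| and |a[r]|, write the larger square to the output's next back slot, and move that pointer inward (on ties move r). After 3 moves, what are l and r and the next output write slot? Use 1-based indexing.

l=2, r=5, next write slot=4

l=1 r=7: |-13|<=|21| out[7]=441, r--
l=1 r=6: |-13|<=|16| out[6]=256, r--
l=1 r=5: |-13|>|12| out[5]=169, l++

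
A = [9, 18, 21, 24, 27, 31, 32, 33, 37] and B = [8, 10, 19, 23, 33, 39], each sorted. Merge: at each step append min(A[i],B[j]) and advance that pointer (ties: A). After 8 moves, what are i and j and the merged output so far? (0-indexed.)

[i=0,j=0] A[i]=9>B[j]=8 take 8 → j++
[i=0,j=1] A[i]=9<=B[j]=10 take 9 → i++
[i=1,j=1] A[i]=18>B[j]=10 take 10 → j++
[i=1,j=2] A[i]=18<=B[j]=19 take 18 → i++
[i=2,j=2] A[i]=21>B[j]=19 take 19 → j++
[i=2,j=3] A[i]=21<=B[j]=23 take 21 → i++
[i=3,j=3] A[i]=24>B[j]=23 take 23 → j++
[i=3,j=4] A[i]=24<=B[j]=33 take 24 → i++

i=4, j=4, merged so far=[8, 9, 10, 18, 19, 21, 23, 24]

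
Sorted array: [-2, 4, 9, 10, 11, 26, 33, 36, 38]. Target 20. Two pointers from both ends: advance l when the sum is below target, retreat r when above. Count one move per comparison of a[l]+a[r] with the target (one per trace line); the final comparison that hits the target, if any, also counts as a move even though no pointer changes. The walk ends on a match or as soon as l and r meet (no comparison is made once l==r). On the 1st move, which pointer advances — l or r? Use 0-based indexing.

l=0 r=8: -2+38=36 >20, r--

r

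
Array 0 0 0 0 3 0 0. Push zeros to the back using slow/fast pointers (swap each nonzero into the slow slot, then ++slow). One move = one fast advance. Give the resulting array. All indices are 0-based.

[3, 0, 0, 0, 0, 0, 0]

slow=0 fast=0: a[fast]=0, fast++
slow=0 fast=1: a[fast]=0, fast++
slow=0 fast=2: a[fast]=0, fast++
slow=0 fast=3: a[fast]=0, fast++
slow=0 fast=4: a[fast]=3≠0 swap→a[0]=3, slow++,fast++
slow=1 fast=5: a[fast]=0, fast++
slow=1 fast=6: a[fast]=0, fast++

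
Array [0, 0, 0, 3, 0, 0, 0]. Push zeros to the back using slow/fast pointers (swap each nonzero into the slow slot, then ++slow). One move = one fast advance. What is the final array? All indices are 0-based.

slow=0 fast=0: a[fast]=0, fast++
slow=0 fast=1: a[fast]=0, fast++
slow=0 fast=2: a[fast]=0, fast++
slow=0 fast=3: a[fast]=3≠0 swap→a[0]=3, slow++,fast++
slow=1 fast=4: a[fast]=0, fast++
slow=1 fast=5: a[fast]=0, fast++
slow=1 fast=6: a[fast]=0, fast++

[3, 0, 0, 0, 0, 0, 0]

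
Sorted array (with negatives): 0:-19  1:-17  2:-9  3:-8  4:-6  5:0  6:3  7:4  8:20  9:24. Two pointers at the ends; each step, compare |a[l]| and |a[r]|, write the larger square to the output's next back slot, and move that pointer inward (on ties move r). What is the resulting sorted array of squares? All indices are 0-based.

l=0 r=9: |-19|<=|24| out[9]=576, r--
l=0 r=8: |-19|<=|20| out[8]=400, r--
l=0 r=7: |-19|>|4| out[7]=361, l++
l=1 r=7: |-17|>|4| out[6]=289, l++
l=2 r=7: |-9|>|4| out[5]=81, l++
l=3 r=7: |-8|>|4| out[4]=64, l++
l=4 r=7: |-6|>|4| out[3]=36, l++
l=5 r=7: |0|<=|4| out[2]=16, r--
l=5 r=6: |0|<=|3| out[1]=9, r--
l=5 r=5: |0|<=|0| out[0]=0, r--

[0, 9, 16, 36, 64, 81, 289, 361, 400, 576]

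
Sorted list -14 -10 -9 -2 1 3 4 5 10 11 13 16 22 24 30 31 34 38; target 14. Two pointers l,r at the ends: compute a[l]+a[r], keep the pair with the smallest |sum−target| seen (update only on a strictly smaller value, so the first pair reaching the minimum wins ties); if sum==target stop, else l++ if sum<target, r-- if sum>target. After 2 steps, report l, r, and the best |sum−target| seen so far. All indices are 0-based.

[0,17] -14+38=24 d=10 * → r--
[0,16] -14+34=20 d=6 * → r--

l=0, r=15, best |Δ|=6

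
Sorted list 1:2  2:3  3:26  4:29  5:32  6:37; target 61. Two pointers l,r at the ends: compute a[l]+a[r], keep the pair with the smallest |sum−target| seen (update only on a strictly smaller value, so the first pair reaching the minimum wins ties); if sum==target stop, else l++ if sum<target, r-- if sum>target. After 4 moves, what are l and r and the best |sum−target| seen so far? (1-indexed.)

l=4, r=5, best |Δ|=2

[1,6] 2+37=39 d=22 * → l++
[2,6] 3+37=40 d=21 * → l++
[3,6] 26+37=63 d=2 * → r--
[3,5] 26+32=58 d=3 → l++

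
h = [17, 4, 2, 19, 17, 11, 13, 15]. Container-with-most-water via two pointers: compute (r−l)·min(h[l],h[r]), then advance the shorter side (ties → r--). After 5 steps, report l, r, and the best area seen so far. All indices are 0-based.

l=1, r=3, best area=105

l=0 r=7: min(17,15)*7=105 best=105 *, r--
l=0 r=6: min(17,13)*6=78 best=105, r--
l=0 r=5: min(17,11)*5=55 best=105, r--
l=0 r=4: min(17,17)*4=68 best=105, r--
l=0 r=3: min(17,19)*3=51 best=105, l++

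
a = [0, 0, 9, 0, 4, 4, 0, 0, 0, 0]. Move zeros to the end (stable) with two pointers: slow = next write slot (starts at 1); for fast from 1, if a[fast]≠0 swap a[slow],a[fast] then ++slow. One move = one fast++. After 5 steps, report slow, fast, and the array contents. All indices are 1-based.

(s=1,f=1) a[fast]=0 → fast++
(s=1,f=2) a[fast]=0 → fast++
(s=1,f=3) a[fast]=9≠0 swap→a[1]=9 → slow++,fast++
(s=2,f=4) a[fast]=0 → fast++
(s=2,f=5) a[fast]=4≠0 swap→a[2]=4 → slow++,fast++

slow=3, fast=6, a=[9, 4, 0, 0, 0, 4, 0, 0, 0, 0]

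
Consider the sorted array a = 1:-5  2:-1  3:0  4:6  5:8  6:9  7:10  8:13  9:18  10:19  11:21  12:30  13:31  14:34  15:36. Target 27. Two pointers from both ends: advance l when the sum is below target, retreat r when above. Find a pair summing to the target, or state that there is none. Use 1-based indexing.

[1,15] -5+36=31 >27 → r--
[1,14] -5+34=29 >27 → r--
[1,13] -5+31=26 <27 → l++
[2,13] -1+31=30 >27 → r--
[2,12] -1+30=29 >27 → r--
[2,11] -1+21=20 <27 → l++
[3,11] 0+21=21 <27 → l++
[4,11] 6+21=27 → found

(6, 21)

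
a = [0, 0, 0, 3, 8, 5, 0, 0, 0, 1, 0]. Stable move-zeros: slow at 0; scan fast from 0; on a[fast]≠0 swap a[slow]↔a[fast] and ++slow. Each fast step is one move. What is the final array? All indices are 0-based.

(s=0,f=0) a[fast]=0 → fast++
(s=0,f=1) a[fast]=0 → fast++
(s=0,f=2) a[fast]=0 → fast++
(s=0,f=3) a[fast]=3≠0 swap→a[0]=3 → slow++,fast++
(s=1,f=4) a[fast]=8≠0 swap→a[1]=8 → slow++,fast++
(s=2,f=5) a[fast]=5≠0 swap→a[2]=5 → slow++,fast++
(s=3,f=6) a[fast]=0 → fast++
(s=3,f=7) a[fast]=0 → fast++
(s=3,f=8) a[fast]=0 → fast++
(s=3,f=9) a[fast]=1≠0 swap→a[3]=1 → slow++,fast++
(s=4,f=10) a[fast]=0 → fast++

[3, 8, 5, 1, 0, 0, 0, 0, 0, 0, 0]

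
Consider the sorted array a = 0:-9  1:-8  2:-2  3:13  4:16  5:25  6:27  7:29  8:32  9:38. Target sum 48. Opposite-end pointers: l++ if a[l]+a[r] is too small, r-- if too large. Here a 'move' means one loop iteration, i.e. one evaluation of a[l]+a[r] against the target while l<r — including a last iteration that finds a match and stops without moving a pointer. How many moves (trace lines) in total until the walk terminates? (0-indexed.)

6 moves

l=0 r=9: -9+38=29 <48, l++
l=1 r=9: -8+38=30 <48, l++
l=2 r=9: -2+38=36 <48, l++
l=3 r=9: 13+38=51 >48, r--
l=3 r=8: 13+32=45 <48, l++
l=4 r=8: 16+32=48, found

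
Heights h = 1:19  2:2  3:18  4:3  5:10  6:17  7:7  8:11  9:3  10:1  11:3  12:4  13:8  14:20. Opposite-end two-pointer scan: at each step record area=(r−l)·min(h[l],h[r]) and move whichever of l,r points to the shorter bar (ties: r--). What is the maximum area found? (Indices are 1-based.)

l=1 r=14: min(19,20)*13=247 best=247 *, l++
l=2 r=14: min(2,20)*12=24 best=247, l++
l=3 r=14: min(18,20)*11=198 best=247, l++
l=4 r=14: min(3,20)*10=30 best=247, l++
l=5 r=14: min(10,20)*9=90 best=247, l++
l=6 r=14: min(17,20)*8=136 best=247, l++
l=7 r=14: min(7,20)*7=49 best=247, l++
l=8 r=14: min(11,20)*6=66 best=247, l++
l=9 r=14: min(3,20)*5=15 best=247, l++
l=10 r=14: min(1,20)*4=4 best=247, l++
l=11 r=14: min(3,20)*3=9 best=247, l++
l=12 r=14: min(4,20)*2=8 best=247, l++
l=13 r=14: min(8,20)*1=8 best=247, l++

max area = 247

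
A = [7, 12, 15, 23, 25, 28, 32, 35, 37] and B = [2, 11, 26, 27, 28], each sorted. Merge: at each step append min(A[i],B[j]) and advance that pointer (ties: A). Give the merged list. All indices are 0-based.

[2, 7, 11, 12, 15, 23, 25, 26, 27, 28, 28, 32, 35, 37]

i=0 j=0: A[i]=7>B[j]=2 take 2, j++
i=0 j=1: A[i]=7<=B[j]=11 take 7, i++
i=1 j=1: A[i]=12>B[j]=11 take 11, j++
i=1 j=2: A[i]=12<=B[j]=26 take 12, i++
i=2 j=2: A[i]=15<=B[j]=26 take 15, i++
i=3 j=2: A[i]=23<=B[j]=26 take 23, i++
i=4 j=2: A[i]=25<=B[j]=26 take 25, i++
i=5 j=2: A[i]=28>B[j]=26 take 26, j++
i=5 j=3: A[i]=28>B[j]=27 take 27, j++
i=5 j=4: A[i]=28<=B[j]=28 take 28, i++
i=6 j=4: A[i]=32>B[j]=28 take 28, j++
i=6 j=5: B done, take A[i]=32, i++
i=7 j=5: B done, take A[i]=35, i++
i=8 j=5: B done, take A[i]=37, i++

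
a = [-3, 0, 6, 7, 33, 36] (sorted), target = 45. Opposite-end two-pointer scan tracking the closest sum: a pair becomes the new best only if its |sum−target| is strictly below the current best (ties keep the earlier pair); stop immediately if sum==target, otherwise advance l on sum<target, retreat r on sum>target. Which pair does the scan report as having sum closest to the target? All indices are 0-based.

pair (7, 36) with sum 43 (|Δ|=2)

l=0 r=5: -3+36=33 d=12 *, l++
l=1 r=5: 0+36=36 d=9 *, l++
l=2 r=5: 6+36=42 d=3 *, l++
l=3 r=5: 7+36=43 d=2 *, l++
l=4 r=5: 33+36=69 d=24, r--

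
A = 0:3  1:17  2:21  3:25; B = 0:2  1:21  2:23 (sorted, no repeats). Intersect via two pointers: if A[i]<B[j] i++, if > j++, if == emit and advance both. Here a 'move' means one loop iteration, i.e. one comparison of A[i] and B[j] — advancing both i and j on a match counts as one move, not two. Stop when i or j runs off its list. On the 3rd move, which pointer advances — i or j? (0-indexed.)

i

[i=0,j=0] 3>2 → j++
[i=0,j=1] 3<21 → i++
[i=1,j=1] 17<21 → i++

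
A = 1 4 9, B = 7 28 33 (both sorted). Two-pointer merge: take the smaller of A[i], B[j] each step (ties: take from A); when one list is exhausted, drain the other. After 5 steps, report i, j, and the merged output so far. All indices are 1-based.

i=1 j=1: A[i]=1<=B[j]=7 take 1, i++
i=2 j=1: A[i]=4<=B[j]=7 take 4, i++
i=3 j=1: A[i]=9>B[j]=7 take 7, j++
i=3 j=2: A[i]=9<=B[j]=28 take 9, i++
i=4 j=2: A done, take B[j]=28, j++

i=4, j=3, merged so far=[1, 4, 7, 9, 28]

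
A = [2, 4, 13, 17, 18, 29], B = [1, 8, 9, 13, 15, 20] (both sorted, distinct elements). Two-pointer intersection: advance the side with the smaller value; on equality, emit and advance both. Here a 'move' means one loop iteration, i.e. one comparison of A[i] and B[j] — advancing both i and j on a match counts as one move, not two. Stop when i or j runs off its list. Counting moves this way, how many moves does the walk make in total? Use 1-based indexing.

10 moves

[i=1,j=1] 2>1 → j++
[i=1,j=2] 2<8 → i++
[i=2,j=2] 4<8 → i++
[i=3,j=2] 13>8 → j++
[i=3,j=3] 13>9 → j++
[i=3,j=4] 13==13 emit → i++,j++
[i=4,j=5] 17>15 → j++
[i=4,j=6] 17<20 → i++
[i=5,j=6] 18<20 → i++
[i=6,j=6] 29>20 → j++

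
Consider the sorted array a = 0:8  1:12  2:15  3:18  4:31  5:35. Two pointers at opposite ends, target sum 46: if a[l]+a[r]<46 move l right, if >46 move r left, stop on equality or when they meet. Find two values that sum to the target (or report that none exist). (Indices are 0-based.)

l=0 r=5: 8+35=43 <46, l++
l=1 r=5: 12+35=47 >46, r--
l=1 r=4: 12+31=43 <46, l++
l=2 r=4: 15+31=46, found

(15, 31)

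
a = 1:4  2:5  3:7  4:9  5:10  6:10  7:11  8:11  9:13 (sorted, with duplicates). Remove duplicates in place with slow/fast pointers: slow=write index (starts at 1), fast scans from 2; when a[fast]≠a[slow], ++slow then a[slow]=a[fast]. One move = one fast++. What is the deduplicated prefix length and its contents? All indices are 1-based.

length 7; prefix = [4, 5, 7, 9, 10, 11, 13]

slow=1 fast=2: a[fast]=5≠a[slow]=4 write a[2]=5, slow++,fast++
slow=2 fast=3: a[fast]=7≠a[slow]=5 write a[3]=7, slow++,fast++
slow=3 fast=4: a[fast]=9≠a[slow]=7 write a[4]=9, slow++,fast++
slow=4 fast=5: a[fast]=10≠a[slow]=9 write a[5]=10, slow++,fast++
slow=5 fast=6: a[fast]=10=a[slow] dup, fast++
slow=5 fast=7: a[fast]=11≠a[slow]=10 write a[6]=11, slow++,fast++
slow=6 fast=8: a[fast]=11=a[slow] dup, fast++
slow=6 fast=9: a[fast]=13≠a[slow]=11 write a[7]=13, slow++,fast++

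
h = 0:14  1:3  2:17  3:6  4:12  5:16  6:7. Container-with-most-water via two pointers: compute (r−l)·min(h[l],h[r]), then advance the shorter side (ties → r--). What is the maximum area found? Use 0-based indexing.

max area = 70

[0,6] min(14,7)*6=42 best=42 * → r--
[0,5] min(14,16)*5=70 best=70 * → l++
[1,5] min(3,16)*4=12 best=70 → l++
[2,5] min(17,16)*3=48 best=70 → r--
[2,4] min(17,12)*2=24 best=70 → r--
[2,3] min(17,6)*1=6 best=70 → r--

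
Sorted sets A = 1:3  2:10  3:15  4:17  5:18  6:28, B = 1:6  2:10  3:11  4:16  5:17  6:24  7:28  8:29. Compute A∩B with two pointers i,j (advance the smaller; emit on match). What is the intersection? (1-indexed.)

intersection = [10, 17, 28]

[i=1,j=1] 3<6 → i++
[i=2,j=1] 10>6 → j++
[i=2,j=2] 10==10 emit → i++,j++
[i=3,j=3] 15>11 → j++
[i=3,j=4] 15<16 → i++
[i=4,j=4] 17>16 → j++
[i=4,j=5] 17==17 emit → i++,j++
[i=5,j=6] 18<24 → i++
[i=6,j=6] 28>24 → j++
[i=6,j=7] 28==28 emit → i++,j++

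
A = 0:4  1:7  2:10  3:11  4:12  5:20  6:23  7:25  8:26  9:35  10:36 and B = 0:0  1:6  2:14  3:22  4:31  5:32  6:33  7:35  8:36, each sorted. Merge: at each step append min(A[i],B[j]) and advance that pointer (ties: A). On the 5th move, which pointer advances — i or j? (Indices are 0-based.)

i

i=0 j=0: A[i]=4>B[j]=0 take 0, j++
i=0 j=1: A[i]=4<=B[j]=6 take 4, i++
i=1 j=1: A[i]=7>B[j]=6 take 6, j++
i=1 j=2: A[i]=7<=B[j]=14 take 7, i++
i=2 j=2: A[i]=10<=B[j]=14 take 10, i++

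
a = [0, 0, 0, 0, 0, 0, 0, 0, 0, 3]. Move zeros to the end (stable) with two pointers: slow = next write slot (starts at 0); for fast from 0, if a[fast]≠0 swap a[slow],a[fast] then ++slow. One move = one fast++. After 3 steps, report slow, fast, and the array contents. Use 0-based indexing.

(s=0,f=0) a[fast]=0 → fast++
(s=0,f=1) a[fast]=0 → fast++
(s=0,f=2) a[fast]=0 → fast++

slow=0, fast=3, a=[0, 0, 0, 0, 0, 0, 0, 0, 0, 3]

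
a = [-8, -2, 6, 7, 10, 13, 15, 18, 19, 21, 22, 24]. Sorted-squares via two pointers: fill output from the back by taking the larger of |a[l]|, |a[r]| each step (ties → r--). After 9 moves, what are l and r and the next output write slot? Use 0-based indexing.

l=0 r=11: |-8|<=|24| out[11]=576, r--
l=0 r=10: |-8|<=|22| out[10]=484, r--
l=0 r=9: |-8|<=|21| out[9]=441, r--
l=0 r=8: |-8|<=|19| out[8]=361, r--
l=0 r=7: |-8|<=|18| out[7]=324, r--
l=0 r=6: |-8|<=|15| out[6]=225, r--
l=0 r=5: |-8|<=|13| out[5]=169, r--
l=0 r=4: |-8|<=|10| out[4]=100, r--
l=0 r=3: |-8|>|7| out[3]=64, l++

l=1, r=3, next write slot=2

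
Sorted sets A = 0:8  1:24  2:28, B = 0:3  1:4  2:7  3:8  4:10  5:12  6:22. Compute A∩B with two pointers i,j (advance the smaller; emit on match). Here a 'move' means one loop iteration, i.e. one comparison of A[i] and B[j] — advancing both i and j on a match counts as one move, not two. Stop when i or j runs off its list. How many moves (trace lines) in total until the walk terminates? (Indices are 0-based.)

7 moves

i=0 j=0: 8>3, j++
i=0 j=1: 8>4, j++
i=0 j=2: 8>7, j++
i=0 j=3: 8==8 emit, i++,j++
i=1 j=4: 24>10, j++
i=1 j=5: 24>12, j++
i=1 j=6: 24>22, j++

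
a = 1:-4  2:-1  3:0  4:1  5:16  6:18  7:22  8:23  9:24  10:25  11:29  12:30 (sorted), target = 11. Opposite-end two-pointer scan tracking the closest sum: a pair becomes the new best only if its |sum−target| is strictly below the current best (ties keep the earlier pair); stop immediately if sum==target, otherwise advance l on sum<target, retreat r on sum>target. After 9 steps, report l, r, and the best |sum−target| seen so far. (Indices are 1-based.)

l=1 r=12: -4+30=26 d=15 *, r--
l=1 r=11: -4+29=25 d=14 *, r--
l=1 r=10: -4+25=21 d=10 *, r--
l=1 r=9: -4+24=20 d=9 *, r--
l=1 r=8: -4+23=19 d=8 *, r--
l=1 r=7: -4+22=18 d=7 *, r--
l=1 r=6: -4+18=14 d=3 *, r--
l=1 r=5: -4+16=12 d=1 *, r--
l=1 r=4: -4+1=-3 d=14, l++

l=2, r=4, best |Δ|=1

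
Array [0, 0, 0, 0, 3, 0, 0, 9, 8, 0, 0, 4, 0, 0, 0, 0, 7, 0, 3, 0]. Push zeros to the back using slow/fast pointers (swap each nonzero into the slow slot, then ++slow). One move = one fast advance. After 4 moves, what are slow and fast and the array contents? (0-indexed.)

slow=0, fast=4, a=[0, 0, 0, 0, 3, 0, 0, 9, 8, 0, 0, 4, 0, 0, 0, 0, 7, 0, 3, 0]

(s=0,f=0) a[fast]=0 → fast++
(s=0,f=1) a[fast]=0 → fast++
(s=0,f=2) a[fast]=0 → fast++
(s=0,f=3) a[fast]=0 → fast++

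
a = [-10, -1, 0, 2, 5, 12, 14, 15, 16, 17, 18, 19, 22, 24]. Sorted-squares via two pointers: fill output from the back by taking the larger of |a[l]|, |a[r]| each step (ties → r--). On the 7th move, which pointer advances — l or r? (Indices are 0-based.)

r

[0,13] |-10|<=|24| out[13]=576 → r--
[0,12] |-10|<=|22| out[12]=484 → r--
[0,11] |-10|<=|19| out[11]=361 → r--
[0,10] |-10|<=|18| out[10]=324 → r--
[0,9] |-10|<=|17| out[9]=289 → r--
[0,8] |-10|<=|16| out[8]=256 → r--
[0,7] |-10|<=|15| out[7]=225 → r--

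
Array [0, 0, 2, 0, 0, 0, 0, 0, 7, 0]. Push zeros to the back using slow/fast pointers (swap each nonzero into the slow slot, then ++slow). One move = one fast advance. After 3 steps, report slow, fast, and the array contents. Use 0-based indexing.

slow=1, fast=3, a=[2, 0, 0, 0, 0, 0, 0, 0, 7, 0]

slow=0 fast=0: a[fast]=0, fast++
slow=0 fast=1: a[fast]=0, fast++
slow=0 fast=2: a[fast]=2≠0 swap→a[0]=2, slow++,fast++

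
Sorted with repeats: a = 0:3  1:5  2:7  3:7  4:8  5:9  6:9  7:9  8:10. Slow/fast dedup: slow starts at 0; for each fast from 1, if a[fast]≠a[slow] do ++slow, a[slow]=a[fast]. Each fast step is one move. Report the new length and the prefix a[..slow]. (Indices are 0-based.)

(s=0,f=1) a[fast]=5≠a[slow]=3 write a[1]=5 → slow++,fast++
(s=1,f=2) a[fast]=7≠a[slow]=5 write a[2]=7 → slow++,fast++
(s=2,f=3) a[fast]=7=a[slow] dup → fast++
(s=2,f=4) a[fast]=8≠a[slow]=7 write a[3]=8 → slow++,fast++
(s=3,f=5) a[fast]=9≠a[slow]=8 write a[4]=9 → slow++,fast++
(s=4,f=6) a[fast]=9=a[slow] dup → fast++
(s=4,f=7) a[fast]=9=a[slow] dup → fast++
(s=4,f=8) a[fast]=10≠a[slow]=9 write a[5]=10 → slow++,fast++

length 6; prefix = [3, 5, 7, 8, 9, 10]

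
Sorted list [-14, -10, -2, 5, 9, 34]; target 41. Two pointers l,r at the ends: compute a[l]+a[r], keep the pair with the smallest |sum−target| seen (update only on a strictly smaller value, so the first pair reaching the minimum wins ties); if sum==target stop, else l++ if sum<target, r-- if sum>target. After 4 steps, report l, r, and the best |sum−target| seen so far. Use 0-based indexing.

l=4, r=5, best |Δ|=2

[0,5] -14+34=20 d=21 * → l++
[1,5] -10+34=24 d=17 * → l++
[2,5] -2+34=32 d=9 * → l++
[3,5] 5+34=39 d=2 * → l++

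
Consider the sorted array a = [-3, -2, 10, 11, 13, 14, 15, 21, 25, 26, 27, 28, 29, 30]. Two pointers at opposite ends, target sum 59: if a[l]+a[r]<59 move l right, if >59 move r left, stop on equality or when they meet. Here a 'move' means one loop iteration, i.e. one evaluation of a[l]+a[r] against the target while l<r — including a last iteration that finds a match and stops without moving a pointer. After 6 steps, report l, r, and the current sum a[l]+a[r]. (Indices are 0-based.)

l=0 r=13: -3+30=27 <59, l++
l=1 r=13: -2+30=28 <59, l++
l=2 r=13: 10+30=40 <59, l++
l=3 r=13: 11+30=41 <59, l++
l=4 r=13: 13+30=43 <59, l++
l=5 r=13: 14+30=44 <59, l++

l=6, r=13, sum=45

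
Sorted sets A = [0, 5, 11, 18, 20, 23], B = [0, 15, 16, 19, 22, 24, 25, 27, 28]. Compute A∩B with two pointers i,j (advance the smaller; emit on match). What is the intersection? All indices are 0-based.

i=0 j=0: 0==0 emit, i++,j++
i=1 j=1: 5<15, i++
i=2 j=1: 11<15, i++
i=3 j=1: 18>15, j++
i=3 j=2: 18>16, j++
i=3 j=3: 18<19, i++
i=4 j=3: 20>19, j++
i=4 j=4: 20<22, i++
i=5 j=4: 23>22, j++
i=5 j=5: 23<24, i++

intersection = [0]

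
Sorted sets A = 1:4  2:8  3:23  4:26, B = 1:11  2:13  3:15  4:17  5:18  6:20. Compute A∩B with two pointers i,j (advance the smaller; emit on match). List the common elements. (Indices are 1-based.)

i=1 j=1: 4<11, i++
i=2 j=1: 8<11, i++
i=3 j=1: 23>11, j++
i=3 j=2: 23>13, j++
i=3 j=3: 23>15, j++
i=3 j=4: 23>17, j++
i=3 j=5: 23>18, j++
i=3 j=6: 23>20, j++

intersection = []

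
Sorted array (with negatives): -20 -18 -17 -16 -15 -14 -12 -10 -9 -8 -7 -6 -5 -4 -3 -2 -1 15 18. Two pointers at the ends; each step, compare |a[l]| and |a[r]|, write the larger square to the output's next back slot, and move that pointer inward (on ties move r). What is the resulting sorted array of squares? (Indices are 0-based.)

[1, 4, 9, 16, 25, 36, 49, 64, 81, 100, 144, 196, 225, 225, 256, 289, 324, 324, 400]

l=0 r=18: |-20|>|18| out[18]=400, l++
l=1 r=18: |-18|<=|18| out[17]=324, r--
l=1 r=17: |-18|>|15| out[16]=324, l++
l=2 r=17: |-17|>|15| out[15]=289, l++
l=3 r=17: |-16|>|15| out[14]=256, l++
l=4 r=17: |-15|<=|15| out[13]=225, r--
l=4 r=16: |-15|>|-1| out[12]=225, l++
l=5 r=16: |-14|>|-1| out[11]=196, l++
l=6 r=16: |-12|>|-1| out[10]=144, l++
l=7 r=16: |-10|>|-1| out[9]=100, l++
l=8 r=16: |-9|>|-1| out[8]=81, l++
l=9 r=16: |-8|>|-1| out[7]=64, l++
l=10 r=16: |-7|>|-1| out[6]=49, l++
l=11 r=16: |-6|>|-1| out[5]=36, l++
l=12 r=16: |-5|>|-1| out[4]=25, l++
l=13 r=16: |-4|>|-1| out[3]=16, l++
l=14 r=16: |-3|>|-1| out[2]=9, l++
l=15 r=16: |-2|>|-1| out[1]=4, l++
l=16 r=16: |-1|<=|-1| out[0]=1, r--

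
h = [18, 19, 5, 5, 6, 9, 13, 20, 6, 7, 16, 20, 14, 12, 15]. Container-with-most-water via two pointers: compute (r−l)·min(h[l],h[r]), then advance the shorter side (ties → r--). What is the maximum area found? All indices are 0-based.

l=0 r=14: min(18,15)*14=210 best=210 *, r--
l=0 r=13: min(18,12)*13=156 best=210, r--
l=0 r=12: min(18,14)*12=168 best=210, r--
l=0 r=11: min(18,20)*11=198 best=210, l++
l=1 r=11: min(19,20)*10=190 best=210, l++
l=2 r=11: min(5,20)*9=45 best=210, l++
l=3 r=11: min(5,20)*8=40 best=210, l++
l=4 r=11: min(6,20)*7=42 best=210, l++
l=5 r=11: min(9,20)*6=54 best=210, l++
l=6 r=11: min(13,20)*5=65 best=210, l++
l=7 r=11: min(20,20)*4=80 best=210, r--
l=7 r=10: min(20,16)*3=48 best=210, r--
l=7 r=9: min(20,7)*2=14 best=210, r--
l=7 r=8: min(20,6)*1=6 best=210, r--

max area = 210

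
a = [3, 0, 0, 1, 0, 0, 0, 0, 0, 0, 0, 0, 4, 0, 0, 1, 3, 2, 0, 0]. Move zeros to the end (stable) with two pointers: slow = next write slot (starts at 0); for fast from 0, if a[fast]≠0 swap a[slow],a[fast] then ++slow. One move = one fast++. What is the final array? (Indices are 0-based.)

slow=0 fast=0: a[fast]=3≠0 swap→a[0]=3, slow++,fast++
slow=1 fast=1: a[fast]=0, fast++
slow=1 fast=2: a[fast]=0, fast++
slow=1 fast=3: a[fast]=1≠0 swap→a[1]=1, slow++,fast++
slow=2 fast=4: a[fast]=0, fast++
slow=2 fast=5: a[fast]=0, fast++
slow=2 fast=6: a[fast]=0, fast++
slow=2 fast=7: a[fast]=0, fast++
slow=2 fast=8: a[fast]=0, fast++
slow=2 fast=9: a[fast]=0, fast++
slow=2 fast=10: a[fast]=0, fast++
slow=2 fast=11: a[fast]=0, fast++
slow=2 fast=12: a[fast]=4≠0 swap→a[2]=4, slow++,fast++
slow=3 fast=13: a[fast]=0, fast++
slow=3 fast=14: a[fast]=0, fast++
slow=3 fast=15: a[fast]=1≠0 swap→a[3]=1, slow++,fast++
slow=4 fast=16: a[fast]=3≠0 swap→a[4]=3, slow++,fast++
slow=5 fast=17: a[fast]=2≠0 swap→a[5]=2, slow++,fast++
slow=6 fast=18: a[fast]=0, fast++
slow=6 fast=19: a[fast]=0, fast++

[3, 1, 4, 1, 3, 2, 0, 0, 0, 0, 0, 0, 0, 0, 0, 0, 0, 0, 0, 0]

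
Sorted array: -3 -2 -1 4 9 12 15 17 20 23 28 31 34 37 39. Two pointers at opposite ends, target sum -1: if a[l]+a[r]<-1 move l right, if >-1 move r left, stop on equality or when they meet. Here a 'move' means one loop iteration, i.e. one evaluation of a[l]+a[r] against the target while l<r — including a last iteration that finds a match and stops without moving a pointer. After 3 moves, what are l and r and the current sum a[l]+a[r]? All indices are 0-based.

l=0, r=11, sum=28

[0,14] -3+39=36 >-1 → r--
[0,13] -3+37=34 >-1 → r--
[0,12] -3+34=31 >-1 → r--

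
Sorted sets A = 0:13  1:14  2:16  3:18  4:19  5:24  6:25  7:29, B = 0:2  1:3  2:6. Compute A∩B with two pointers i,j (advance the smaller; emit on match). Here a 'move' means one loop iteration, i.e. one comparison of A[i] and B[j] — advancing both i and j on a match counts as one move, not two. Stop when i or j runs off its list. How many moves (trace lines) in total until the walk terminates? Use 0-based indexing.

3 moves

i=0 j=0: 13>2, j++
i=0 j=1: 13>3, j++
i=0 j=2: 13>6, j++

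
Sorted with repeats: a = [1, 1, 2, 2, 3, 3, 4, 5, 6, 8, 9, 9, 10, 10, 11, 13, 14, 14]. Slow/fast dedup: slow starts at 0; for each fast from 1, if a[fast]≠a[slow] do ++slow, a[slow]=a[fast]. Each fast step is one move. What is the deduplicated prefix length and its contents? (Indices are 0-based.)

slow=0 fast=1: a[fast]=1=a[slow] dup, fast++
slow=0 fast=2: a[fast]=2≠a[slow]=1 write a[1]=2, slow++,fast++
slow=1 fast=3: a[fast]=2=a[slow] dup, fast++
slow=1 fast=4: a[fast]=3≠a[slow]=2 write a[2]=3, slow++,fast++
slow=2 fast=5: a[fast]=3=a[slow] dup, fast++
slow=2 fast=6: a[fast]=4≠a[slow]=3 write a[3]=4, slow++,fast++
slow=3 fast=7: a[fast]=5≠a[slow]=4 write a[4]=5, slow++,fast++
slow=4 fast=8: a[fast]=6≠a[slow]=5 write a[5]=6, slow++,fast++
slow=5 fast=9: a[fast]=8≠a[slow]=6 write a[6]=8, slow++,fast++
slow=6 fast=10: a[fast]=9≠a[slow]=8 write a[7]=9, slow++,fast++
slow=7 fast=11: a[fast]=9=a[slow] dup, fast++
slow=7 fast=12: a[fast]=10≠a[slow]=9 write a[8]=10, slow++,fast++
slow=8 fast=13: a[fast]=10=a[slow] dup, fast++
slow=8 fast=14: a[fast]=11≠a[slow]=10 write a[9]=11, slow++,fast++
slow=9 fast=15: a[fast]=13≠a[slow]=11 write a[10]=13, slow++,fast++
slow=10 fast=16: a[fast]=14≠a[slow]=13 write a[11]=14, slow++,fast++
slow=11 fast=17: a[fast]=14=a[slow] dup, fast++

length 12; prefix = [1, 2, 3, 4, 5, 6, 8, 9, 10, 11, 13, 14]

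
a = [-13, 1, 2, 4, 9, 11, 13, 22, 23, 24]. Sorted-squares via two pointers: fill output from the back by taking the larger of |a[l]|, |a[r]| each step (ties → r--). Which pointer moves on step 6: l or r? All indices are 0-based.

[0,9] |-13|<=|24| out[9]=576 → r--
[0,8] |-13|<=|23| out[8]=529 → r--
[0,7] |-13|<=|22| out[7]=484 → r--
[0,6] |-13|<=|13| out[6]=169 → r--
[0,5] |-13|>|11| out[5]=169 → l++
[1,5] |1|<=|11| out[4]=121 → r--

r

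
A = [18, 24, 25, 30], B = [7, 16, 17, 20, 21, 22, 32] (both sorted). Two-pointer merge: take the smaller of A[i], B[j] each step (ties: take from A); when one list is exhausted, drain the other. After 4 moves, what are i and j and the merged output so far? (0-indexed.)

i=1, j=3, merged so far=[7, 16, 17, 18]

[i=0,j=0] A[i]=18>B[j]=7 take 7 → j++
[i=0,j=1] A[i]=18>B[j]=16 take 16 → j++
[i=0,j=2] A[i]=18>B[j]=17 take 17 → j++
[i=0,j=3] A[i]=18<=B[j]=20 take 18 → i++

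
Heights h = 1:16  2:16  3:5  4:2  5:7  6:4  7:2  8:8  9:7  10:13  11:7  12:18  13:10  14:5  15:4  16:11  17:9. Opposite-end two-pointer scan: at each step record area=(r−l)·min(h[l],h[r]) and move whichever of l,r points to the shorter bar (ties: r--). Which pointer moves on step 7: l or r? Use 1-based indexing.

l=1 r=17: min(16,9)*16=144 best=144 *, r--
l=1 r=16: min(16,11)*15=165 best=165 *, r--
l=1 r=15: min(16,4)*14=56 best=165, r--
l=1 r=14: min(16,5)*13=65 best=165, r--
l=1 r=13: min(16,10)*12=120 best=165, r--
l=1 r=12: min(16,18)*11=176 best=176 *, l++
l=2 r=12: min(16,18)*10=160 best=176, l++

l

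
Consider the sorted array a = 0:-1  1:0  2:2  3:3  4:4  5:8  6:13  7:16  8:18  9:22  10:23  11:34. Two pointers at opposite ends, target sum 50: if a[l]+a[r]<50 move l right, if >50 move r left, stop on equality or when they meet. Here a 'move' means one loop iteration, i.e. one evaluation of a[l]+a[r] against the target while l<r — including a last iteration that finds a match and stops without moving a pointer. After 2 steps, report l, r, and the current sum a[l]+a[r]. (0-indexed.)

[0,11] -1+34=33 <50 → l++
[1,11] 0+34=34 <50 → l++

l=2, r=11, sum=36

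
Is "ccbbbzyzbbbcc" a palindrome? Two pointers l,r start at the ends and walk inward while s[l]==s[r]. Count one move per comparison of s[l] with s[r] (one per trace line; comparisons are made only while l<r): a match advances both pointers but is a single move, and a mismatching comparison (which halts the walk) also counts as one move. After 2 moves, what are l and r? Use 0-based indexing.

l=0 r=12: 'c'=='c', l++,r--
l=1 r=11: 'c'=='c', l++,r--

l=2, r=10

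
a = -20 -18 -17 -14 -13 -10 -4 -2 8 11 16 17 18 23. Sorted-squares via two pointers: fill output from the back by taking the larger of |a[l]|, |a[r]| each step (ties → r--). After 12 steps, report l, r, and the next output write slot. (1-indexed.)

l=7, r=8, next write slot=2

[1,14] |-20|<=|23| out[14]=529 → r--
[1,13] |-20|>|18| out[13]=400 → l++
[2,13] |-18|<=|18| out[12]=324 → r--
[2,12] |-18|>|17| out[11]=324 → l++
[3,12] |-17|<=|17| out[10]=289 → r--
[3,11] |-17|>|16| out[9]=289 → l++
[4,11] |-14|<=|16| out[8]=256 → r--
[4,10] |-14|>|11| out[7]=196 → l++
[5,10] |-13|>|11| out[6]=169 → l++
[6,10] |-10|<=|11| out[5]=121 → r--
[6,9] |-10|>|8| out[4]=100 → l++
[7,9] |-4|<=|8| out[3]=64 → r--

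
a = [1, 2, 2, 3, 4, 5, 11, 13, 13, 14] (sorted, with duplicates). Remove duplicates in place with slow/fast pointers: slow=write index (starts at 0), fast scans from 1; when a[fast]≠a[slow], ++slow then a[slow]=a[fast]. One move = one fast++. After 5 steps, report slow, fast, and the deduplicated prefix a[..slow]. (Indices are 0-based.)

slow=4, fast=6, prefix=[1, 2, 3, 4, 5]

(s=0,f=1) a[fast]=2≠a[slow]=1 write a[1]=2 → slow++,fast++
(s=1,f=2) a[fast]=2=a[slow] dup → fast++
(s=1,f=3) a[fast]=3≠a[slow]=2 write a[2]=3 → slow++,fast++
(s=2,f=4) a[fast]=4≠a[slow]=3 write a[3]=4 → slow++,fast++
(s=3,f=5) a[fast]=5≠a[slow]=4 write a[4]=5 → slow++,fast++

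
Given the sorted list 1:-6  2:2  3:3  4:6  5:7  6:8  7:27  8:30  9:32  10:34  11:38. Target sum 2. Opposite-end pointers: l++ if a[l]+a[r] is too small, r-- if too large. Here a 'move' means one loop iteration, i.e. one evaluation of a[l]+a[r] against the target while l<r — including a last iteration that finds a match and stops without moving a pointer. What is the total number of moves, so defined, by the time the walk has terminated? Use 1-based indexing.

l=1 r=11: -6+38=32 >2, r--
l=1 r=10: -6+34=28 >2, r--
l=1 r=9: -6+32=26 >2, r--
l=1 r=8: -6+30=24 >2, r--
l=1 r=7: -6+27=21 >2, r--
l=1 r=6: -6+8=2, found

6 moves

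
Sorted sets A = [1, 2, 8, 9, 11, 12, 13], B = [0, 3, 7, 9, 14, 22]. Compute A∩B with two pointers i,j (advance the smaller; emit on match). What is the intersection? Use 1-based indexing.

intersection = [9]

i=1 j=1: 1>0, j++
i=1 j=2: 1<3, i++
i=2 j=2: 2<3, i++
i=3 j=2: 8>3, j++
i=3 j=3: 8>7, j++
i=3 j=4: 8<9, i++
i=4 j=4: 9==9 emit, i++,j++
i=5 j=5: 11<14, i++
i=6 j=5: 12<14, i++
i=7 j=5: 13<14, i++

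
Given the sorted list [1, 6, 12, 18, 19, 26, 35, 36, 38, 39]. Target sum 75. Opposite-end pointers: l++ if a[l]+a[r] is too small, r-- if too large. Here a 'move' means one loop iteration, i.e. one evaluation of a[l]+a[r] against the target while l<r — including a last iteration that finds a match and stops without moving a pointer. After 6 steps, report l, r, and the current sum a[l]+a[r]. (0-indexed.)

l=6, r=9, sum=74

l=0 r=9: 1+39=40 <75, l++
l=1 r=9: 6+39=45 <75, l++
l=2 r=9: 12+39=51 <75, l++
l=3 r=9: 18+39=57 <75, l++
l=4 r=9: 19+39=58 <75, l++
l=5 r=9: 26+39=65 <75, l++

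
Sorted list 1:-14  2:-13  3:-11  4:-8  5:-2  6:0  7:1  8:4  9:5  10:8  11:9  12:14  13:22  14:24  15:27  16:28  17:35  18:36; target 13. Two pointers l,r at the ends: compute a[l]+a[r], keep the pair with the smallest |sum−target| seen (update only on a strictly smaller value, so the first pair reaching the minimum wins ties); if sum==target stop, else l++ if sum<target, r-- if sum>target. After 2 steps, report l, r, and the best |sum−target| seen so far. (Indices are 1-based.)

[1,18] -14+36=22 d=9 * → r--
[1,17] -14+35=21 d=8 * → r--

l=1, r=16, best |Δ|=8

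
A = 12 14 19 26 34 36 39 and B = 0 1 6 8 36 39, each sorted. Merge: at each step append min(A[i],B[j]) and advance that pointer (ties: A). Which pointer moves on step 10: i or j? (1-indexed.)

i=1 j=1: A[i]=12>B[j]=0 take 0, j++
i=1 j=2: A[i]=12>B[j]=1 take 1, j++
i=1 j=3: A[i]=12>B[j]=6 take 6, j++
i=1 j=4: A[i]=12>B[j]=8 take 8, j++
i=1 j=5: A[i]=12<=B[j]=36 take 12, i++
i=2 j=5: A[i]=14<=B[j]=36 take 14, i++
i=3 j=5: A[i]=19<=B[j]=36 take 19, i++
i=4 j=5: A[i]=26<=B[j]=36 take 26, i++
i=5 j=5: A[i]=34<=B[j]=36 take 34, i++
i=6 j=5: A[i]=36<=B[j]=36 take 36, i++

i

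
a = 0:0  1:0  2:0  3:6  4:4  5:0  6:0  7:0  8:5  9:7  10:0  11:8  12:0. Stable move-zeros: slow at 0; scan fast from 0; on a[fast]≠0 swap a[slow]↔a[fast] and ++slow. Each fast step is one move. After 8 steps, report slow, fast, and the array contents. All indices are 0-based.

slow=0 fast=0: a[fast]=0, fast++
slow=0 fast=1: a[fast]=0, fast++
slow=0 fast=2: a[fast]=0, fast++
slow=0 fast=3: a[fast]=6≠0 swap→a[0]=6, slow++,fast++
slow=1 fast=4: a[fast]=4≠0 swap→a[1]=4, slow++,fast++
slow=2 fast=5: a[fast]=0, fast++
slow=2 fast=6: a[fast]=0, fast++
slow=2 fast=7: a[fast]=0, fast++

slow=2, fast=8, a=[6, 4, 0, 0, 0, 0, 0, 0, 5, 7, 0, 8, 0]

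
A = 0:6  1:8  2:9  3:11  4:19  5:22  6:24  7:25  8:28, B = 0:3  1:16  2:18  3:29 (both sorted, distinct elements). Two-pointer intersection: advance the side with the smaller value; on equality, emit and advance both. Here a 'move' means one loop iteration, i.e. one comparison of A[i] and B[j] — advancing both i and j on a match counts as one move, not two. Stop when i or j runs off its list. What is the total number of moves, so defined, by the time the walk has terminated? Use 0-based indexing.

[i=0,j=0] 6>3 → j++
[i=0,j=1] 6<16 → i++
[i=1,j=1] 8<16 → i++
[i=2,j=1] 9<16 → i++
[i=3,j=1] 11<16 → i++
[i=4,j=1] 19>16 → j++
[i=4,j=2] 19>18 → j++
[i=4,j=3] 19<29 → i++
[i=5,j=3] 22<29 → i++
[i=6,j=3] 24<29 → i++
[i=7,j=3] 25<29 → i++
[i=8,j=3] 28<29 → i++

12 moves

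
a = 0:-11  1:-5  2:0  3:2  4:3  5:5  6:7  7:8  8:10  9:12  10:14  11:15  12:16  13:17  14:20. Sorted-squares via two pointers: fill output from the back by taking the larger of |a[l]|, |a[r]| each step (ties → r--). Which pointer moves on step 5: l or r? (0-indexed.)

r

l=0 r=14: |-11|<=|20| out[14]=400, r--
l=0 r=13: |-11|<=|17| out[13]=289, r--
l=0 r=12: |-11|<=|16| out[12]=256, r--
l=0 r=11: |-11|<=|15| out[11]=225, r--
l=0 r=10: |-11|<=|14| out[10]=196, r--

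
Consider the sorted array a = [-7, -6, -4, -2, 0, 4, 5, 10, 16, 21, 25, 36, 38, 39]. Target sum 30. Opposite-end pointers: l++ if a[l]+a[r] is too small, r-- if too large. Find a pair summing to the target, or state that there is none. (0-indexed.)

(-6, 36)

[0,13] -7+39=32 >30 → r--
[0,12] -7+38=31 >30 → r--
[0,11] -7+36=29 <30 → l++
[1,11] -6+36=30 → found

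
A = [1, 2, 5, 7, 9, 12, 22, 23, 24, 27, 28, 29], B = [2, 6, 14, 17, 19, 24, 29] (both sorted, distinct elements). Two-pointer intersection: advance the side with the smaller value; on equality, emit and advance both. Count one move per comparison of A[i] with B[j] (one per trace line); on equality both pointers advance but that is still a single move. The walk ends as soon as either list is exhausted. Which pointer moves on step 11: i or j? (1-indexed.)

i=1 j=1: 1<2, i++
i=2 j=1: 2==2 emit, i++,j++
i=3 j=2: 5<6, i++
i=4 j=2: 7>6, j++
i=4 j=3: 7<14, i++
i=5 j=3: 9<14, i++
i=6 j=3: 12<14, i++
i=7 j=3: 22>14, j++
i=7 j=4: 22>17, j++
i=7 j=5: 22>19, j++
i=7 j=6: 22<24, i++

i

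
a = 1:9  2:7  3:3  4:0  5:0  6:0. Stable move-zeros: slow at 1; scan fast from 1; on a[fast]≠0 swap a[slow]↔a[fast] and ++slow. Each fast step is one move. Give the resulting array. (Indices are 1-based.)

[9, 7, 3, 0, 0, 0]

(s=1,f=1) a[fast]=9≠0 swap→a[1]=9 → slow++,fast++
(s=2,f=2) a[fast]=7≠0 swap→a[2]=7 → slow++,fast++
(s=3,f=3) a[fast]=3≠0 swap→a[3]=3 → slow++,fast++
(s=4,f=4) a[fast]=0 → fast++
(s=4,f=5) a[fast]=0 → fast++
(s=4,f=6) a[fast]=0 → fast++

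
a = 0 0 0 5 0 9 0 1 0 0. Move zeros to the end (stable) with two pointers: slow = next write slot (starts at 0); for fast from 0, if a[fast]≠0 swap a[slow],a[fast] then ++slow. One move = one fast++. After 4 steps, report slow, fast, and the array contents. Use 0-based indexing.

slow=0 fast=0: a[fast]=0, fast++
slow=0 fast=1: a[fast]=0, fast++
slow=0 fast=2: a[fast]=0, fast++
slow=0 fast=3: a[fast]=5≠0 swap→a[0]=5, slow++,fast++

slow=1, fast=4, a=[5, 0, 0, 0, 0, 9, 0, 1, 0, 0]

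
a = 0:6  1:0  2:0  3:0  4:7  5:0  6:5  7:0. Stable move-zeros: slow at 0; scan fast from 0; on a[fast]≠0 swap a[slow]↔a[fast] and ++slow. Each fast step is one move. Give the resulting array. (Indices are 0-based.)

(s=0,f=0) a[fast]=6≠0 swap→a[0]=6 → slow++,fast++
(s=1,f=1) a[fast]=0 → fast++
(s=1,f=2) a[fast]=0 → fast++
(s=1,f=3) a[fast]=0 → fast++
(s=1,f=4) a[fast]=7≠0 swap→a[1]=7 → slow++,fast++
(s=2,f=5) a[fast]=0 → fast++
(s=2,f=6) a[fast]=5≠0 swap→a[2]=5 → slow++,fast++
(s=3,f=7) a[fast]=0 → fast++

[6, 7, 5, 0, 0, 0, 0, 0]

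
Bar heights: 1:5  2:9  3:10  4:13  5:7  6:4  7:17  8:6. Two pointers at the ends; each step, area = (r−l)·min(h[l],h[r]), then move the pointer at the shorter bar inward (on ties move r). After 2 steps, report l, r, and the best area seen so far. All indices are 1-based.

l=1 r=8: min(5,6)*7=35 best=35 *, l++
l=2 r=8: min(9,6)*6=36 best=36 *, r--

l=2, r=7, best area=36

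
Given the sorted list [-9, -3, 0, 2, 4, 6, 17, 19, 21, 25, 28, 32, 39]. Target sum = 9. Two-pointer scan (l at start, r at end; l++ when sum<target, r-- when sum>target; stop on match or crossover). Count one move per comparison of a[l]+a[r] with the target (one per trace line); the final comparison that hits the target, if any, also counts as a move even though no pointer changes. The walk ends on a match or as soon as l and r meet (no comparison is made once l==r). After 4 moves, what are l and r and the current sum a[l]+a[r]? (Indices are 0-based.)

l=0, r=8, sum=12

[0,12] -9+39=30 >9 → r--
[0,11] -9+32=23 >9 → r--
[0,10] -9+28=19 >9 → r--
[0,9] -9+25=16 >9 → r--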